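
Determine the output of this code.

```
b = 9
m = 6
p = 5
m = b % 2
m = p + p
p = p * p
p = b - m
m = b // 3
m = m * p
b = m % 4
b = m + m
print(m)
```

-3

m = 9%2 = 1
m = 5+5 = 10
p = 5*5 = 25
p = 9-10 = -1
m = 9//3 = 3
m = 3*(-1) = -3
b = (-3)%4 = 1
b = (-3)+(-3) = -6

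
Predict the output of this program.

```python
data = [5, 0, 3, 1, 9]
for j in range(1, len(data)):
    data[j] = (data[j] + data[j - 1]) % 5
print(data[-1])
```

3

j=1: data[1] = (0+5)%5 = 0 → [5, 0, 3, 1, 9]
j=2: data[2] = (3+0)%5 = 3 → [5, 0, 3, 1, 9]
j=3: data[3] = (1+3)%5 = 4 → [5, 0, 3, 4, 9]
j=4: data[4] = (9+4)%5 = 3 → [5, 0, 3, 4, 3]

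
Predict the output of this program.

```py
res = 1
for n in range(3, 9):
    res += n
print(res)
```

34

n=3: res = 1+3 = 4
n=4: res = 4+4 = 8
n=5: res = 8+5 = 13
n=6: res = 13+6 = 19
n=7: res = 19+7 = 26
n=8: res = 26+8 = 34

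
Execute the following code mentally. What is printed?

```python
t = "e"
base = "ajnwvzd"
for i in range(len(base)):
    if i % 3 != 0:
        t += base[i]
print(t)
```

i=0: skip
i=1: add 'j' → 'ej'
i=2: add 'n' → 'ejn'
i=3: skip
i=4: add 'v' → 'ejnv'
i=5: add 'z' → 'ejnvz'
i=6: skip

ejnvz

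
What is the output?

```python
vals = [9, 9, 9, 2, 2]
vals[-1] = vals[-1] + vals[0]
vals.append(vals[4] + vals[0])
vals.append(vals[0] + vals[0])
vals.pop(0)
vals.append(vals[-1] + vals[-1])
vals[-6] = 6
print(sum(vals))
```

102

vals[-1] = vals[-1]+vals[0] = 2+9 = 11 → [9, 9, 9, 2, 11]
append vals[4]+vals[0] = 11+9 = 20 → [9, 9, 9, 2, 11, 20]
append vals[0]+vals[0] = 9+9 = 18 → [9, 9, 9, 2, 11, 20, 18]
pop(0) removes 9 → [9, 9, 2, 11, 20, 18]
append vals[-1]+vals[-1] = 18+18 = 36 → [9, 9, 2, 11, 20, 18, 36]
vals[-6] = 6 → [9, 6, 2, 11, 20, 18, 36]
sum = 102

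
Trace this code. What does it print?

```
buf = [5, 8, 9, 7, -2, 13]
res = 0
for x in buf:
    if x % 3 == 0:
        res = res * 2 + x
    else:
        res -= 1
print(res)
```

x=5: not %3==0, res = 0-1 = -1
x=8: not %3==0, res = (-1)-1 = -2
x=9: %3==0, res = (-2)*2+9 = 5
x=7: not %3==0, res = 5-1 = 4
x=-2: not %3==0, res = 4-1 = 3
x=13: not %3==0, res = 3-1 = 2

2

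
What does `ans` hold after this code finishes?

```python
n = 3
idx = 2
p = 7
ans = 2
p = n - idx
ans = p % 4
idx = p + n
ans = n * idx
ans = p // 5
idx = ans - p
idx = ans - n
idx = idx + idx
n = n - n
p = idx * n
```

0

p = 3-2 = 1
ans = 1%4 = 1
idx = 1+3 = 4
ans = 3*4 = 12
ans = 1//5 = 0
idx = 0-1 = -1
idx = 0-3 = -3
idx = (-3)+(-3) = -6
n = 3-3 = 0
p = (-6)*0 = 0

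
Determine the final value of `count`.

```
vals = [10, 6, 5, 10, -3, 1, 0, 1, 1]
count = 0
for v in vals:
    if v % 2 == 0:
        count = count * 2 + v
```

124

v=10: even, count = 0*2+10 = 10
v=6: even, count = 10*2+6 = 26
v=5: not even
v=10: even, count = 26*2+10 = 62
v=-3: not even
v=1: not even
v=0: even, count = 62*2+0 = 124
v=1: not even
v=1: not even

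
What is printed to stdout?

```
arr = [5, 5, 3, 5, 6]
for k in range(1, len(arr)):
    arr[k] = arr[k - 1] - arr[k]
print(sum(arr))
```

-20

k=1: arr[1] = 5-5 = 0 → [5, 0, 3, 5, 6]
k=2: arr[2] = 0-3 = -3 → [5, 0, -3, 5, 6]
k=3: arr[3] = (-3)-5 = -8 → [5, 0, -3, -8, 6]
k=4: arr[4] = (-8)-6 = -14 → [5, 0, -3, -8, -14]
sum = -20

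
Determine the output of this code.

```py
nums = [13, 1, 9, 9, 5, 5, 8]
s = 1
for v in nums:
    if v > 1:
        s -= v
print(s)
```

-48

v=13: >1, s = 1-13 = -12
v=1: not >1
v=9: >1, s = (-12)-9 = -21
v=9: >1, s = (-21)-9 = -30
v=5: >1, s = (-30)-5 = -35
v=5: >1, s = (-35)-5 = -40
v=8: >1, s = (-40)-8 = -48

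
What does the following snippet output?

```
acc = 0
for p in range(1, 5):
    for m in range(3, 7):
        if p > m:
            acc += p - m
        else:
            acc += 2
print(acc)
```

31

p=1,m=3: not 1>3, acc = 0+2 = 2
p=1,m=4: not 1>4, acc = 2+2 = 4
p=1,m=5: not 1>5, acc = 4+2 = 6
p=1,m=6: not 1>6, acc = 6+2 = 8
p=2,m=3: not 2>3, acc = 8+2 = 10
p=2,m=4: not 2>4, acc = 10+2 = 12
p=2,m=5: not 2>5, acc = 12+2 = 14
p=2,m=6: not 2>6, acc = 14+2 = 16
p=3,m=3: not 3>3, acc = 16+2 = 18
p=3,m=4: not 3>4, acc = 18+2 = 20
p=3,m=5: not 3>5, acc = 20+2 = 22
p=3,m=6: not 3>6, acc = 22+2 = 24
p=4,m=3: 4>3, acc = 24+1 = 25
p=4,m=4: not 4>4, acc = 25+2 = 27
p=4,m=5: not 4>5, acc = 27+2 = 29
p=4,m=6: not 4>6, acc = 29+2 = 31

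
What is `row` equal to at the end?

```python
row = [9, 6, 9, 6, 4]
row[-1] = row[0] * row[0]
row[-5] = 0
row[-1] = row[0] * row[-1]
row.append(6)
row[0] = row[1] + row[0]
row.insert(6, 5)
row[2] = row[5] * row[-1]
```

row[-1] = row[0]*row[0] = 9*9 = 81 → [9, 6, 9, 6, 81]
row[-5] = 0 → [0, 6, 9, 6, 81]
row[-1] = row[0]*row[-1] = 0*81 = 0 → [0, 6, 9, 6, 0]
append 6 → [0, 6, 9, 6, 0, 6]
row[0] = row[1]+row[0] = 6+0 = 6 → [6, 6, 9, 6, 0, 6]
insert 5 at 6 → [6, 6, 9, 6, 0, 6, 5]
row[2] = row[5]*row[-1] = 6*5 = 30 → [6, 6, 30, 6, 0, 6, 5]

[6, 6, 30, 6, 0, 6, 5]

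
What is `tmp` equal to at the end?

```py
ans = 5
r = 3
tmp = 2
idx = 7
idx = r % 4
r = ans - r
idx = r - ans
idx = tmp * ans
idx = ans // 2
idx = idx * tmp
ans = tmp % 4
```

2

idx = 3%4 = 3
r = 5-3 = 2
idx = 2-5 = -3
idx = 2*5 = 10
idx = 5//2 = 2
idx = 2*2 = 4
ans = 2%4 = 2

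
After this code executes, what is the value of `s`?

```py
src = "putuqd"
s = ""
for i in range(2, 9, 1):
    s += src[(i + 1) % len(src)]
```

'uqdputu'

i=2: add src[3]='u' → 'u'
i=3: add src[4]='q' → 'uq'
i=4: add src[5]='d' → 'uqd'
i=5: add src[0]='p' → 'uqdp'
i=6: add src[1]='u' → 'uqdpu'
i=7: add src[2]='t' → 'uqdput'
i=8: add src[3]='u' → 'uqdputu'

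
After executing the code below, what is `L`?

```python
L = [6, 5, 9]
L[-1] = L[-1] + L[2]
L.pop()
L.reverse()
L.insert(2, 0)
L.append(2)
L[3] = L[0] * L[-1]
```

L[-1] = L[-1]+L[2] = 9+9 = 18 → [6, 5, 18]
pop() removes 18 → [6, 5]
reverse → [5, 6]
insert 0 at 2 → [5, 6, 0]
append 2 → [5, 6, 0, 2]
L[3] = L[0]*L[-1] = 5*2 = 10 → [5, 6, 0, 10]

[5, 6, 0, 10]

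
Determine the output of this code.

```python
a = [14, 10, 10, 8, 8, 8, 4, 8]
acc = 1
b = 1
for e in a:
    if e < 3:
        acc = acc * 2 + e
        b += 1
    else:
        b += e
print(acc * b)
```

71

e=14: not <3; b=15
e=10: not <3; b=25
e=10: not <3; b=35
e=8: not <3; b=43
e=8: not <3; b=51
e=8: not <3; b=59
e=4: not <3; b=63
e=8: not <3; b=71
acc*b = 1*71 = 71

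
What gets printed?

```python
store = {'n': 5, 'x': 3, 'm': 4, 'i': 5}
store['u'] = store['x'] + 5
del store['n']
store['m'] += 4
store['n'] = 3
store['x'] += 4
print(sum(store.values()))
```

31

store['u'] = store['x']+5 = 8 → {'n': 5, 'x': 3, 'm': 4, 'i': 5, 'u': 8}
del 'n' → {'x': 3, 'm': 4, 'i': 5, 'u': 8}
store['m'] = 4+4 = 8 → {'x': 3, 'm': 8, 'i': 5, 'u': 8}
store['n'] = 3 → {'x': 3, 'm': 8, 'i': 5, 'u': 8, 'n': 3}
store['x'] = 3+4 = 7 → {'x': 7, 'm': 8, 'i': 5, 'u': 8, 'n': 3}
sum of values = 31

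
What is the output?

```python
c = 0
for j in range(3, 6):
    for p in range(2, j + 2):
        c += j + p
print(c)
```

j=3,p=2: c = 0+5 = 5
j=3,p=3: c = 5+6 = 11
j=3,p=4: c = 11+7 = 18
j=4,p=2: c = 18+6 = 24
j=4,p=3: c = 24+7 = 31
j=4,p=4: c = 31+8 = 39
j=4,p=5: c = 39+9 = 48
j=5,p=2: c = 48+7 = 55
j=5,p=3: c = 55+8 = 63
j=5,p=4: c = 63+9 = 72
j=5,p=5: c = 72+10 = 82
j=5,p=6: c = 82+11 = 93

93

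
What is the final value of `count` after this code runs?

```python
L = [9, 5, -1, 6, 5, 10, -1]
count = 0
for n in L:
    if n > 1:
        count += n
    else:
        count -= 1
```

n=9: >1, count = 0+9 = 9
n=5: >1, count = 9+5 = 14
n=-1: not >1, count = 14-1 = 13
n=6: >1, count = 13+6 = 19
n=5: >1, count = 19+5 = 24
n=10: >1, count = 24+10 = 34
n=-1: not >1, count = 34-1 = 33

33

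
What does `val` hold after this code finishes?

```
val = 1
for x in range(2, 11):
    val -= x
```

-53

x=2: val = 1-2 = -1
x=3: val = (-1)-3 = -4
x=4: val = (-4)-4 = -8
x=5: val = (-8)-5 = -13
x=6: val = (-13)-6 = -19
x=7: val = (-19)-7 = -26
x=8: val = (-26)-8 = -34
x=9: val = (-34)-9 = -43
x=10: val = (-43)-10 = -53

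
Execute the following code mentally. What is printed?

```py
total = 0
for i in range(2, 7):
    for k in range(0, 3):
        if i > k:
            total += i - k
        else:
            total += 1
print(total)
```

i=2,k=0: 2>0, total = 0+2 = 2
i=2,k=1: 2>1, total = 2+1 = 3
i=2,k=2: not 2>2, total = 3+1 = 4
i=3,k=0: 3>0, total = 4+3 = 7
i=3,k=1: 3>1, total = 7+2 = 9
i=3,k=2: 3>2, total = 9+1 = 10
i=4,k=0: 4>0, total = 10+4 = 14
i=4,k=1: 4>1, total = 14+3 = 17
i=4,k=2: 4>2, total = 17+2 = 19
i=5,k=0: 5>0, total = 19+5 = 24
i=5,k=1: 5>1, total = 24+4 = 28
i=5,k=2: 5>2, total = 28+3 = 31
i=6,k=0: 6>0, total = 31+6 = 37
i=6,k=1: 6>1, total = 37+5 = 42
i=6,k=2: 6>2, total = 42+4 = 46

46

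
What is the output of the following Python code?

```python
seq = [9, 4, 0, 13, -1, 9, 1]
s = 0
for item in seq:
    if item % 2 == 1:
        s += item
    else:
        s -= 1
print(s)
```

29

item=9: odd, s = 0+9 = 9
item=4: not odd, s = 9-1 = 8
item=0: not odd, s = 8-1 = 7
item=13: odd, s = 7+13 = 20
item=-1: odd, s = 20+(-1) = 19
item=9: odd, s = 19+9 = 28
item=1: odd, s = 28+1 = 29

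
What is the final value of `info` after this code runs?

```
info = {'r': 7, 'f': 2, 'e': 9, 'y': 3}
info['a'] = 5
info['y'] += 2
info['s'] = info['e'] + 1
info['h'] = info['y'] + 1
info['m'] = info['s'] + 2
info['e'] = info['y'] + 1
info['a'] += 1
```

{'r': 7, 'f': 2, 'e': 6, 'y': 5, 'a': 6, 's': 10, 'h': 6, 'm': 12}

info['a'] = 5 → {'r': 7, 'f': 2, 'e': 9, 'y': 3, 'a': 5}
info['y'] = 3+2 = 5 → {'r': 7, 'f': 2, 'e': 9, 'y': 5, 'a': 5}
info['s'] = info['e']+1 = 10 → {'r': 7, 'f': 2, 'e': 9, 'y': 5, 'a': 5, 's': 10}
info['h'] = info['y']+1 = 6 → {'r': 7, 'f': 2, 'e': 9, 'y': 5, 'a': 5, 's': 10, 'h': 6}
info['m'] = info['s']+2 = 12 → {'r': 7, 'f': 2, 'e': 9, 'y': 5, 'a': 5, 's': 10, 'h': 6, 'm': 12}
info['e'] = info['y']+1 = 6 → {'r': 7, 'f': 2, 'e': 6, 'y': 5, 'a': 5, 's': 10, 'h': 6, 'm': 12}
info['a'] = 5+1 = 6 → {'r': 7, 'f': 2, 'e': 6, 'y': 5, 'a': 6, 's': 10, 'h': 6, 'm': 12}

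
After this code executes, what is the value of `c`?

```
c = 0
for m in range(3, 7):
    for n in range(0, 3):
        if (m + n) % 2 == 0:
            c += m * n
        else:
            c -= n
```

22

m=3,n=0: odd sum, c = 0-0 = 0
m=3,n=1: even sum, c = 0+3 = 3
m=3,n=2: odd sum, c = 3-2 = 1
m=4,n=0: even sum, c = 1+0 = 1
m=4,n=1: odd sum, c = 1-1 = 0
m=4,n=2: even sum, c = 0+8 = 8
m=5,n=0: odd sum, c = 8-0 = 8
m=5,n=1: even sum, c = 8+5 = 13
m=5,n=2: odd sum, c = 13-2 = 11
m=6,n=0: even sum, c = 11+0 = 11
m=6,n=1: odd sum, c = 11-1 = 10
m=6,n=2: even sum, c = 10+12 = 22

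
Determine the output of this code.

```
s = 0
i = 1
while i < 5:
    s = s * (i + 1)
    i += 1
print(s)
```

i=1: s = 0*2 = 0
i=2: s = 0*3 = 0
i=3: s = 0*4 = 0
i=4: s = 0*5 = 0

0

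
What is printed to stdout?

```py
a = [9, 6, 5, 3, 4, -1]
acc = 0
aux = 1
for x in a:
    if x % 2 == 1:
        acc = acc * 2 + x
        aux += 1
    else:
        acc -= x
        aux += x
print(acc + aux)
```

x=9: odd, acc = 0*2+9 = 9; aux=2
x=6: not odd, acc = 9-6 = 3; aux=8
x=5: odd, acc = 3*2+5 = 11; aux=9
x=3: odd, acc = 11*2+3 = 25; aux=10
x=4: not odd, acc = 25-4 = 21; aux=14
x=-1: odd, acc = 21*2+(-1) = 41; aux=15
acc+aux = 41+15 = 56

56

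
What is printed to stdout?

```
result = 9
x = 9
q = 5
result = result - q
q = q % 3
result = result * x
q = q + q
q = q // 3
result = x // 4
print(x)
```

9

result = 9-5 = 4
q = 5%3 = 2
result = 4*9 = 36
q = 2+2 = 4
q = 4//3 = 1
result = 9//4 = 2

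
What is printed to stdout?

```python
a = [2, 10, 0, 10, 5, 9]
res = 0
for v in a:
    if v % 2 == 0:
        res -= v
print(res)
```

-22

v=2: even, res = 0-2 = -2
v=10: even, res = (-2)-10 = -12
v=0: even, res = (-12)-0 = -12
v=10: even, res = (-12)-10 = -22
v=5: not even
v=9: not even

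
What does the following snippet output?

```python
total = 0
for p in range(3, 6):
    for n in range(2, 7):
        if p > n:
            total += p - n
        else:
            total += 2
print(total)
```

28

p=3,n=2: 3>2, total = 0+1 = 1
p=3,n=3: not 3>3, total = 1+2 = 3
p=3,n=4: not 3>4, total = 3+2 = 5
p=3,n=5: not 3>5, total = 5+2 = 7
p=3,n=6: not 3>6, total = 7+2 = 9
p=4,n=2: 4>2, total = 9+2 = 11
p=4,n=3: 4>3, total = 11+1 = 12
p=4,n=4: not 4>4, total = 12+2 = 14
p=4,n=5: not 4>5, total = 14+2 = 16
p=4,n=6: not 4>6, total = 16+2 = 18
p=5,n=2: 5>2, total = 18+3 = 21
p=5,n=3: 5>3, total = 21+2 = 23
p=5,n=4: 5>4, total = 23+1 = 24
p=5,n=5: not 5>5, total = 24+2 = 26
p=5,n=6: not 5>6, total = 26+2 = 28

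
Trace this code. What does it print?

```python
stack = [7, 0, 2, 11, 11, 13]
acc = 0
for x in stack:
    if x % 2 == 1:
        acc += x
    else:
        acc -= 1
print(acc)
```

40

x=7: odd, acc = 0+7 = 7
x=0: not odd, acc = 7-1 = 6
x=2: not odd, acc = 6-1 = 5
x=11: odd, acc = 5+11 = 16
x=11: odd, acc = 16+11 = 27
x=13: odd, acc = 27+13 = 40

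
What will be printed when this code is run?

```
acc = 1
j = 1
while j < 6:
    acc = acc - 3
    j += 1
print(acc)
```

-14

j=1: acc = 1-3 = -2
j=2: acc = (-2)-3 = -5
j=3: acc = (-5)-3 = -8
j=4: acc = (-8)-3 = -11
j=5: acc = (-11)-3 = -14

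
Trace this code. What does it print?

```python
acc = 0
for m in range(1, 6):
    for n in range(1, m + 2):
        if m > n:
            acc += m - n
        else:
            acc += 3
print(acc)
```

m=1,n=1: not 1>1, acc = 0+3 = 3
m=1,n=2: not 1>2, acc = 3+3 = 6
m=2,n=1: 2>1, acc = 6+1 = 7
m=2,n=2: not 2>2, acc = 7+3 = 10
m=2,n=3: not 2>3, acc = 10+3 = 13
m=3,n=1: 3>1, acc = 13+2 = 15
m=3,n=2: 3>2, acc = 15+1 = 16
m=3,n=3: not 3>3, acc = 16+3 = 19
m=3,n=4: not 3>4, acc = 19+3 = 22
m=4,n=1: 4>1, acc = 22+3 = 25
m=4,n=2: 4>2, acc = 25+2 = 27
m=4,n=3: 4>3, acc = 27+1 = 28
m=4,n=4: not 4>4, acc = 28+3 = 31
m=4,n=5: not 4>5, acc = 31+3 = 34
m=5,n=1: 5>1, acc = 34+4 = 38
m=5,n=2: 5>2, acc = 38+3 = 41
m=5,n=3: 5>3, acc = 41+2 = 43
m=5,n=4: 5>4, acc = 43+1 = 44
m=5,n=5: not 5>5, acc = 44+3 = 47
m=5,n=6: not 5>6, acc = 47+3 = 50

50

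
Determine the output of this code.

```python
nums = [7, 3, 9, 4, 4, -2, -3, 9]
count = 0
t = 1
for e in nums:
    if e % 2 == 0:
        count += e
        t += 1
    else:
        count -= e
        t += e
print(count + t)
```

e=7: not even, count = 0-7 = -7; t=8
e=3: not even, count = (-7)-3 = -10; t=11
e=9: not even, count = (-10)-9 = -19; t=20
e=4: even, count = (-19)+4 = -15; t=21
e=4: even, count = (-15)+4 = -11; t=22
e=-2: even, count = (-11)+(-2) = -13; t=23
e=-3: not even, count = (-13)-(-3) = -10; t=20
e=9: not even, count = (-10)-9 = -19; t=29
count+t = (-19)+29 = 10

10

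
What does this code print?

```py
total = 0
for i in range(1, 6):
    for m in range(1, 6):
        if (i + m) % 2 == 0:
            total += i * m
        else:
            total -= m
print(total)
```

i=1,m=1: even sum, total = 0+1 = 1
i=1,m=2: odd sum, total = 1-2 = -1
i=1,m=3: even sum, total = (-1)+3 = 2
i=1,m=4: odd sum, total = 2-4 = -2
i=1,m=5: even sum, total = (-2)+5 = 3
i=2,m=1: odd sum, total = 3-1 = 2
i=2,m=2: even sum, total = 2+4 = 6
i=2,m=3: odd sum, total = 6-3 = 3
i=2,m=4: even sum, total = 3+8 = 11
i=2,m=5: odd sum, total = 11-5 = 6
i=3,m=1: even sum, total = 6+3 = 9
i=3,m=2: odd sum, total = 9-2 = 7
i=3,m=3: even sum, total = 7+9 = 16
i=3,m=4: odd sum, total = 16-4 = 12
i=3,m=5: even sum, total = 12+15 = 27
i=4,m=1: odd sum, total = 27-1 = 26
i=4,m=2: even sum, total = 26+8 = 34
i=4,m=3: odd sum, total = 34-3 = 31
i=4,m=4: even sum, total = 31+16 = 47
i=4,m=5: odd sum, total = 47-5 = 42
i=5,m=1: even sum, total = 42+5 = 47
i=5,m=2: odd sum, total = 47-2 = 45
i=5,m=3: even sum, total = 45+15 = 60
i=5,m=4: odd sum, total = 60-4 = 56
i=5,m=5: even sum, total = 56+25 = 81

81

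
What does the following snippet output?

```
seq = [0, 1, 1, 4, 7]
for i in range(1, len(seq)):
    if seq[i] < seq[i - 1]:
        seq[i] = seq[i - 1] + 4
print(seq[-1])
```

i=1: 1>=0, unchanged → [0, 1, 1, 4, 7]
i=2: 1>=1, unchanged → [0, 1, 1, 4, 7]
i=3: 4>=1, unchanged → [0, 1, 1, 4, 7]
i=4: 7>=4, unchanged → [0, 1, 1, 4, 7]

7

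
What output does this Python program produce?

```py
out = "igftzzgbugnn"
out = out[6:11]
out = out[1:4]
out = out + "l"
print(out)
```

slice [6:11] → 'gbugn'
slice [1:4] → 'bug'
+ 'l' → 'bugl'

bugl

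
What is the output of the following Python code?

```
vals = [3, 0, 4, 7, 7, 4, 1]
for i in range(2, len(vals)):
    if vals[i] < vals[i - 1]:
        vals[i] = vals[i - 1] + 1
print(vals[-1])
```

9

i=2: 4>=0, unchanged → [3, 0, 4, 7, 7, 4, 1]
i=3: 7>=4, unchanged → [3, 0, 4, 7, 7, 4, 1]
i=4: 7>=7, unchanged → [3, 0, 4, 7, 7, 4, 1]
i=5: 4<7, vals[5] = 7+1 = 8 → [3, 0, 4, 7, 7, 8, 1]
i=6: 1<8, vals[6] = 8+1 = 9 → [3, 0, 4, 7, 7, 8, 9]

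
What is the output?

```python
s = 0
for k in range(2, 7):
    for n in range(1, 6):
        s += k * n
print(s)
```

k=2,n=1: s = 0+2 = 2
k=2,n=2: s = 2+4 = 6
k=2,n=3: s = 6+6 = 12
k=2,n=4: s = 12+8 = 20
k=2,n=5: s = 20+10 = 30
k=3,n=1: s = 30+3 = 33
k=3,n=2: s = 33+6 = 39
k=3,n=3: s = 39+9 = 48
k=3,n=4: s = 48+12 = 60
k=3,n=5: s = 60+15 = 75
k=4,n=1: s = 75+4 = 79
k=4,n=2: s = 79+8 = 87
k=4,n=3: s = 87+12 = 99
k=4,n=4: s = 99+16 = 115
k=4,n=5: s = 115+20 = 135
k=5,n=1: s = 135+5 = 140
k=5,n=2: s = 140+10 = 150
k=5,n=3: s = 150+15 = 165
k=5,n=4: s = 165+20 = 185
k=5,n=5: s = 185+25 = 210
k=6,n=1: s = 210+6 = 216
k=6,n=2: s = 216+12 = 228
k=6,n=3: s = 228+18 = 246
k=6,n=4: s = 246+24 = 270
k=6,n=5: s = 270+30 = 300

300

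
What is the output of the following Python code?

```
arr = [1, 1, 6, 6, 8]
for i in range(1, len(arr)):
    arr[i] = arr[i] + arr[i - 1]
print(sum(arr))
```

i=1: arr[1] = 1+1 = 2 → [1, 2, 6, 6, 8]
i=2: arr[2] = 6+2 = 8 → [1, 2, 8, 6, 8]
i=3: arr[3] = 6+8 = 14 → [1, 2, 8, 14, 8]
i=4: arr[4] = 8+14 = 22 → [1, 2, 8, 14, 22]
sum = 47

47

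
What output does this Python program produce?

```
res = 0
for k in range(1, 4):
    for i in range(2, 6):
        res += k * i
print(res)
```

84

k=1,i=2: res = 0+2 = 2
k=1,i=3: res = 2+3 = 5
k=1,i=4: res = 5+4 = 9
k=1,i=5: res = 9+5 = 14
k=2,i=2: res = 14+4 = 18
k=2,i=3: res = 18+6 = 24
k=2,i=4: res = 24+8 = 32
k=2,i=5: res = 32+10 = 42
k=3,i=2: res = 42+6 = 48
k=3,i=3: res = 48+9 = 57
k=3,i=4: res = 57+12 = 69
k=3,i=5: res = 69+15 = 84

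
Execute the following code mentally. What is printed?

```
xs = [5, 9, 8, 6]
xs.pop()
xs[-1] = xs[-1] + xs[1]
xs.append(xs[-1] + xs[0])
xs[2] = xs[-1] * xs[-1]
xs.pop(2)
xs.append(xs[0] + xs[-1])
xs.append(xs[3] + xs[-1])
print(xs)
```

[5, 9, 22, 27, 54]

pop() removes 6 → [5, 9, 8]
xs[-1] = xs[-1]+xs[1] = 8+9 = 17 → [5, 9, 17]
append xs[-1]+xs[0] = 17+5 = 22 → [5, 9, 17, 22]
xs[2] = xs[-1]*xs[-1] = 22*22 = 484 → [5, 9, 484, 22]
pop(2) removes 484 → [5, 9, 22]
append xs[0]+xs[-1] = 5+22 = 27 → [5, 9, 22, 27]
append xs[3]+xs[-1] = 27+27 = 54 → [5, 9, 22, 27, 54]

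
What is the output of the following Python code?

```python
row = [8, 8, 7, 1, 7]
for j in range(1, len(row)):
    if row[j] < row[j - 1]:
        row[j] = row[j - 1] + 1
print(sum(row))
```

j=1: 8>=8, unchanged → [8, 8, 7, 1, 7]
j=2: 7<8, row[2] = 8+1 = 9 → [8, 8, 9, 1, 7]
j=3: 1<9, row[3] = 9+1 = 10 → [8, 8, 9, 10, 7]
j=4: 7<10, row[4] = 10+1 = 11 → [8, 8, 9, 10, 11]
sum = 46

46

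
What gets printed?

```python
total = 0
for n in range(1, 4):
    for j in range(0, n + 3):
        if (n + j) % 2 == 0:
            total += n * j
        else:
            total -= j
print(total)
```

31

n=1,j=0: odd sum, total = 0-0 = 0
n=1,j=1: even sum, total = 0+1 = 1
n=1,j=2: odd sum, total = 1-2 = -1
n=1,j=3: even sum, total = (-1)+3 = 2
n=2,j=0: even sum, total = 2+0 = 2
n=2,j=1: odd sum, total = 2-1 = 1
n=2,j=2: even sum, total = 1+4 = 5
n=2,j=3: odd sum, total = 5-3 = 2
n=2,j=4: even sum, total = 2+8 = 10
n=3,j=0: odd sum, total = 10-0 = 10
n=3,j=1: even sum, total = 10+3 = 13
n=3,j=2: odd sum, total = 13-2 = 11
n=3,j=3: even sum, total = 11+9 = 20
n=3,j=4: odd sum, total = 20-4 = 16
n=3,j=5: even sum, total = 16+15 = 31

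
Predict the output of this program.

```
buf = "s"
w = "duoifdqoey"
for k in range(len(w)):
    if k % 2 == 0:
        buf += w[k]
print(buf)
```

sdofqe

k=0: add 'd' → 'sd'
k=1: skip
k=2: add 'o' → 'sdo'
k=3: skip
k=4: add 'f' → 'sdof'
k=5: skip
k=6: add 'q' → 'sdofq'
k=7: skip
k=8: add 'e' → 'sdofqe'
k=9: skip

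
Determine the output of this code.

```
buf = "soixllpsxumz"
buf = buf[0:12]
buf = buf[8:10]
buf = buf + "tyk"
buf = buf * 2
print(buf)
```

slice [0:12] → 'soixllpsxumz'
slice [8:10] → 'xu'
+ 'tyk' → 'xutyk'
repeat ×2 → 'xutykxutyk'

xutykxutyk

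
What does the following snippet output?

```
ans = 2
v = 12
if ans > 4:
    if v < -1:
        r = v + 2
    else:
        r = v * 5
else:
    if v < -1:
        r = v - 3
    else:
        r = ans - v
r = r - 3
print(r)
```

-13

ans=2, v=12
ans > 4 is False; v < -1 is False
→ r = ans - v = -10
r = (-10)-3 = -13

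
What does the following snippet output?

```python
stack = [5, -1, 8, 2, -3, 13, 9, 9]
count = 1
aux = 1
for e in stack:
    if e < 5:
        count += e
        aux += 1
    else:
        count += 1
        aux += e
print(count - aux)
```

e=5: not <5, count = 1+1 = 2; aux=6
e=-1: <5, count = 2+(-1) = 1; aux=7
e=8: not <5, count = 1+1 = 2; aux=15
e=2: <5, count = 2+2 = 4; aux=16
e=-3: <5, count = 4+(-3) = 1; aux=17
e=13: not <5, count = 1+1 = 2; aux=30
e=9: not <5, count = 2+1 = 3; aux=39
e=9: not <5, count = 3+1 = 4; aux=48
count-aux = 4-48 = -44

-44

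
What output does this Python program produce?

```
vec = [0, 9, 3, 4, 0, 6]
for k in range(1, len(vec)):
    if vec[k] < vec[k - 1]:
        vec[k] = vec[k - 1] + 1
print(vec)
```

[0, 9, 10, 11, 12, 13]

k=1: 9>=0, unchanged → [0, 9, 3, 4, 0, 6]
k=2: 3<9, vec[2] = 9+1 = 10 → [0, 9, 10, 4, 0, 6]
k=3: 4<10, vec[3] = 10+1 = 11 → [0, 9, 10, 11, 0, 6]
k=4: 0<11, vec[4] = 11+1 = 12 → [0, 9, 10, 11, 12, 6]
k=5: 6<12, vec[5] = 12+1 = 13 → [0, 9, 10, 11, 12, 13]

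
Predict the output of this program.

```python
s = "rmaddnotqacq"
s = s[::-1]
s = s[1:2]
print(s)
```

c

reverse → 'qcaqtonddamr'
slice [1:2] → 'c'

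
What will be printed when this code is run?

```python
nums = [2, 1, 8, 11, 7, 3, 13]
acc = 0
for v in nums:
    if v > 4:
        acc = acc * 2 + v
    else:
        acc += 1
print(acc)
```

169

v=2: not >4, acc = 0+1 = 1
v=1: not >4, acc = 1+1 = 2
v=8: >4, acc = 2*2+8 = 12
v=11: >4, acc = 12*2+11 = 35
v=7: >4, acc = 35*2+7 = 77
v=3: not >4, acc = 77+1 = 78
v=13: >4, acc = 78*2+13 = 169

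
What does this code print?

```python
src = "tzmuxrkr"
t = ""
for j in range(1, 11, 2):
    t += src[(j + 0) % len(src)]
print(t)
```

zurrz

j=1: add src[1]='z' → 'z'
j=3: add src[3]='u' → 'zu'
j=5: add src[5]='r' → 'zur'
j=7: add src[7]='r' → 'zurr'
j=9: add src[1]='z' → 'zurrz'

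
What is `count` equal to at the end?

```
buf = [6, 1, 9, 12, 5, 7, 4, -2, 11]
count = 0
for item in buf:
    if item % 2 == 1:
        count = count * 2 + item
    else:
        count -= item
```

item=6: not odd, count = 0-6 = -6
item=1: odd, count = (-6)*2+1 = -11
item=9: odd, count = (-11)*2+9 = -13
item=12: not odd, count = (-13)-12 = -25
item=5: odd, count = (-25)*2+5 = -45
item=7: odd, count = (-45)*2+7 = -83
item=4: not odd, count = (-83)-4 = -87
item=-2: not odd, count = (-87)-(-2) = -85
item=11: odd, count = (-85)*2+11 = -159

-159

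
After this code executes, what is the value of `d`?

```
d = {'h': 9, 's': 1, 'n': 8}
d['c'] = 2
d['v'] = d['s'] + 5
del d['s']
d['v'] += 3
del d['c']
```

d['c'] = 2 → {'h': 9, 's': 1, 'n': 8, 'c': 2}
d['v'] = d['s']+5 = 6 → {'h': 9, 's': 1, 'n': 8, 'c': 2, 'v': 6}
del 's' → {'h': 9, 'n': 8, 'c': 2, 'v': 6}
d['v'] = 6+3 = 9 → {'h': 9, 'n': 8, 'c': 2, 'v': 9}
del 'c' → {'h': 9, 'n': 8, 'v': 9}

{'h': 9, 'n': 8, 'v': 9}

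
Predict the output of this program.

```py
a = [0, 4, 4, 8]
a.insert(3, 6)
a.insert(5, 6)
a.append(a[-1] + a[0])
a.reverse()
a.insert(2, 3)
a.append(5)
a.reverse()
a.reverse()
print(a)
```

[6, 6, 3, 8, 6, 4, 4, 0, 5]

insert 6 at 3 → [0, 4, 4, 6, 8]
insert 6 at 5 → [0, 4, 4, 6, 8, 6]
append a[-1]+a[0] = 6+0 = 6 → [0, 4, 4, 6, 8, 6, 6]
reverse → [6, 6, 8, 6, 4, 4, 0]
insert 3 at 2 → [6, 6, 3, 8, 6, 4, 4, 0]
append 5 → [6, 6, 3, 8, 6, 4, 4, 0, 5]
reverse → [5, 0, 4, 4, 6, 8, 3, 6, 6]
reverse → [6, 6, 3, 8, 6, 4, 4, 0, 5]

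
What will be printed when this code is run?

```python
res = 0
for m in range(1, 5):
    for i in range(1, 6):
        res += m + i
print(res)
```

m=1,i=1: res = 0+2 = 2
m=1,i=2: res = 2+3 = 5
m=1,i=3: res = 5+4 = 9
m=1,i=4: res = 9+5 = 14
m=1,i=5: res = 14+6 = 20
m=2,i=1: res = 20+3 = 23
m=2,i=2: res = 23+4 = 27
m=2,i=3: res = 27+5 = 32
m=2,i=4: res = 32+6 = 38
m=2,i=5: res = 38+7 = 45
m=3,i=1: res = 45+4 = 49
m=3,i=2: res = 49+5 = 54
m=3,i=3: res = 54+6 = 60
m=3,i=4: res = 60+7 = 67
m=3,i=5: res = 67+8 = 75
m=4,i=1: res = 75+5 = 80
m=4,i=2: res = 80+6 = 86
m=4,i=3: res = 86+7 = 93
m=4,i=4: res = 93+8 = 101
m=4,i=5: res = 101+9 = 110

110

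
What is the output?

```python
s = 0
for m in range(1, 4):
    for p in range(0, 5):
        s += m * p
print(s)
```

m=1,p=0: s = 0+0 = 0
m=1,p=1: s = 0+1 = 1
m=1,p=2: s = 1+2 = 3
m=1,p=3: s = 3+3 = 6
m=1,p=4: s = 6+4 = 10
m=2,p=0: s = 10+0 = 10
m=2,p=1: s = 10+2 = 12
m=2,p=2: s = 12+4 = 16
m=2,p=3: s = 16+6 = 22
m=2,p=4: s = 22+8 = 30
m=3,p=0: s = 30+0 = 30
m=3,p=1: s = 30+3 = 33
m=3,p=2: s = 33+6 = 39
m=3,p=3: s = 39+9 = 48
m=3,p=4: s = 48+12 = 60

60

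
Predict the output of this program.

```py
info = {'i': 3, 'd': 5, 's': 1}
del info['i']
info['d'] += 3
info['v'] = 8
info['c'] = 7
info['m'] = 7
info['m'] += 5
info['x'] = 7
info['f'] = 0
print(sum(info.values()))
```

del 'i' → {'d': 5, 's': 1}
info['d'] = 5+3 = 8 → {'d': 8, 's': 1}
info['v'] = 8 → {'d': 8, 's': 1, 'v': 8}
info['c'] = 7 → {'d': 8, 's': 1, 'v': 8, 'c': 7}
info['m'] = 7 → {'d': 8, 's': 1, 'v': 8, 'c': 7, 'm': 7}
info['m'] = 7+5 = 12 → {'d': 8, 's': 1, 'v': 8, 'c': 7, 'm': 12}
info['x'] = 7 → {'d': 8, 's': 1, 'v': 8, 'c': 7, 'm': 12, 'x': 7}
info['f'] = 0 → {'d': 8, 's': 1, 'v': 8, 'c': 7, 'm': 12, 'x': 7, 'f': 0}
sum of values = 43

43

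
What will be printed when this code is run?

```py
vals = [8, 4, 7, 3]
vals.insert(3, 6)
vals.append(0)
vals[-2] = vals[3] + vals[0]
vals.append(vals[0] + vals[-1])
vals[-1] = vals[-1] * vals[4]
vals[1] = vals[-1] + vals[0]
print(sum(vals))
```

insert 6 at 3 → [8, 4, 7, 6, 3]
append 0 → [8, 4, 7, 6, 3, 0]
vals[-2] = vals[3]+vals[0] = 6+8 = 14 → [8, 4, 7, 6, 14, 0]
append vals[0]+vals[-1] = 8+0 = 8 → [8, 4, 7, 6, 14, 0, 8]
vals[-1] = vals[-1]*vals[4] = 8*14 = 112 → [8, 4, 7, 6, 14, 0, 112]
vals[1] = vals[-1]+vals[0] = 112+8 = 120 → [8, 120, 7, 6, 14, 0, 112]
sum = 267

267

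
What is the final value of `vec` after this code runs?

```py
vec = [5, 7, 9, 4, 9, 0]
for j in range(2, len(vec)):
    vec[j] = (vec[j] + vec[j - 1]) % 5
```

[5, 7, 1, 0, 4, 4]

j=2: vec[2] = (9+7)%5 = 1 → [5, 7, 1, 4, 9, 0]
j=3: vec[3] = (4+1)%5 = 0 → [5, 7, 1, 0, 9, 0]
j=4: vec[4] = (9+0)%5 = 4 → [5, 7, 1, 0, 4, 0]
j=5: vec[5] = (0+4)%5 = 4 → [5, 7, 1, 0, 4, 4]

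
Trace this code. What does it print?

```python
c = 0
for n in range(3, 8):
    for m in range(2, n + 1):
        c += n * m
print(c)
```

n=3,m=2: c = 0+6 = 6
n=3,m=3: c = 6+9 = 15
n=4,m=2: c = 15+8 = 23
n=4,m=3: c = 23+12 = 35
n=4,m=4: c = 35+16 = 51
n=5,m=2: c = 51+10 = 61
n=5,m=3: c = 61+15 = 76
n=5,m=4: c = 76+20 = 96
n=5,m=5: c = 96+25 = 121
n=6,m=2: c = 121+12 = 133
n=6,m=3: c = 133+18 = 151
n=6,m=4: c = 151+24 = 175
n=6,m=5: c = 175+30 = 205
n=6,m=6: c = 205+36 = 241
n=7,m=2: c = 241+14 = 255
n=7,m=3: c = 255+21 = 276
n=7,m=4: c = 276+28 = 304
n=7,m=5: c = 304+35 = 339
n=7,m=6: c = 339+42 = 381
n=7,m=7: c = 381+49 = 430

430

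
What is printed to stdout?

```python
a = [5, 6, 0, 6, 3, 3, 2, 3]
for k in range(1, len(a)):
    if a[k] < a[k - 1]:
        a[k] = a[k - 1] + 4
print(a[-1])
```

30

k=1: 6>=5, unchanged → [5, 6, 0, 6, 3, 3, 2, 3]
k=2: 0<6, a[2] = 6+4 = 10 → [5, 6, 10, 6, 3, 3, 2, 3]
k=3: 6<10, a[3] = 10+4 = 14 → [5, 6, 10, 14, 3, 3, 2, 3]
k=4: 3<14, a[4] = 14+4 = 18 → [5, 6, 10, 14, 18, 3, 2, 3]
k=5: 3<18, a[5] = 18+4 = 22 → [5, 6, 10, 14, 18, 22, 2, 3]
k=6: 2<22, a[6] = 22+4 = 26 → [5, 6, 10, 14, 18, 22, 26, 3]
k=7: 3<26, a[7] = 26+4 = 30 → [5, 6, 10, 14, 18, 22, 26, 30]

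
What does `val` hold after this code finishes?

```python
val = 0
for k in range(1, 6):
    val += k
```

15

k=1: val = 0+1 = 1
k=2: val = 1+2 = 3
k=3: val = 3+3 = 6
k=4: val = 6+4 = 10
k=5: val = 10+5 = 15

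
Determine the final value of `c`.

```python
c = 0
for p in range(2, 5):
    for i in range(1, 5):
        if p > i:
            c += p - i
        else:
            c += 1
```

16

p=2,i=1: 2>1, c = 0+1 = 1
p=2,i=2: not 2>2, c = 1+1 = 2
p=2,i=3: not 2>3, c = 2+1 = 3
p=2,i=4: not 2>4, c = 3+1 = 4
p=3,i=1: 3>1, c = 4+2 = 6
p=3,i=2: 3>2, c = 6+1 = 7
p=3,i=3: not 3>3, c = 7+1 = 8
p=3,i=4: not 3>4, c = 8+1 = 9
p=4,i=1: 4>1, c = 9+3 = 12
p=4,i=2: 4>2, c = 12+2 = 14
p=4,i=3: 4>3, c = 14+1 = 15
p=4,i=4: not 4>4, c = 15+1 = 16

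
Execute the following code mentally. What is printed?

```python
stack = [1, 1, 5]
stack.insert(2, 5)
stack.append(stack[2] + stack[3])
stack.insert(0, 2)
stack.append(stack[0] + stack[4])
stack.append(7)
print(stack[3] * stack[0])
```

10

insert 5 at 2 → [1, 1, 5, 5]
append stack[2]+stack[3] = 5+5 = 10 → [1, 1, 5, 5, 10]
insert 2 at 0 → [2, 1, 1, 5, 5, 10]
append stack[0]+stack[4] = 2+5 = 7 → [2, 1, 1, 5, 5, 10, 7]
append 7 → [2, 1, 1, 5, 5, 10, 7, 7]
stack[3]*stack[0] = 5*2 = 10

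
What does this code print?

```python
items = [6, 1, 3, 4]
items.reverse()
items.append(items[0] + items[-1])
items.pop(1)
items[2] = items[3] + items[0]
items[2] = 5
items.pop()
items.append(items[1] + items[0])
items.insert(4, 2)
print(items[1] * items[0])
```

reverse → [4, 3, 1, 6]
append items[0]+items[-1] = 4+6 = 10 → [4, 3, 1, 6, 10]
pop(1) removes 3 → [4, 1, 6, 10]
items[2] = items[3]+items[0] = 10+4 = 14 → [4, 1, 14, 10]
items[2] = 5 → [4, 1, 5, 10]
pop() removes 10 → [4, 1, 5]
append items[1]+items[0] = 1+4 = 5 → [4, 1, 5, 5]
insert 2 at 4 → [4, 1, 5, 5, 2]
items[1]*items[0] = 1*4 = 4

4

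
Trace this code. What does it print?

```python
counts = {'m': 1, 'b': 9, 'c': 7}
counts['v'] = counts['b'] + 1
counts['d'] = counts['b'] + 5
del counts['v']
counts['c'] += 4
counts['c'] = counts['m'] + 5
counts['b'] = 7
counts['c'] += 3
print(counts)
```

{'m': 1, 'b': 7, 'c': 9, 'd': 14}

counts['v'] = counts['b']+1 = 10 → {'m': 1, 'b': 9, 'c': 7, 'v': 10}
counts['d'] = counts['b']+5 = 14 → {'m': 1, 'b': 9, 'c': 7, 'v': 10, 'd': 14}
del 'v' → {'m': 1, 'b': 9, 'c': 7, 'd': 14}
counts['c'] = 7+4 = 11 → {'m': 1, 'b': 9, 'c': 11, 'd': 14}
counts['c'] = counts['m']+5 = 6 → {'m': 1, 'b': 9, 'c': 6, 'd': 14}
counts['b'] = 7 → {'m': 1, 'b': 7, 'c': 6, 'd': 14}
counts['c'] = 6+3 = 9 → {'m': 1, 'b': 7, 'c': 9, 'd': 14}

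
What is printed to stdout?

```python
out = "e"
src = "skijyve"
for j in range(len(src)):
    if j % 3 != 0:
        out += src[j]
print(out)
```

ekiyv

j=0: skip
j=1: add 'k' → 'ek'
j=2: add 'i' → 'eki'
j=3: skip
j=4: add 'y' → 'ekiy'
j=5: add 'v' → 'ekiyv'
j=6: skip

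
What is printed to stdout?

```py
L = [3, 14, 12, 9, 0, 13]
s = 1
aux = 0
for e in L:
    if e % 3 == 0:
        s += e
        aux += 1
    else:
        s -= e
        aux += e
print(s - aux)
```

e=3: %3==0, s = 1+3 = 4; aux=1
e=14: not %3==0, s = 4-14 = -10; aux=15
e=12: %3==0, s = (-10)+12 = 2; aux=16
e=9: %3==0, s = 2+9 = 11; aux=17
e=0: %3==0, s = 11+0 = 11; aux=18
e=13: not %3==0, s = 11-13 = -2; aux=31
s-aux = (-2)-31 = -33

-33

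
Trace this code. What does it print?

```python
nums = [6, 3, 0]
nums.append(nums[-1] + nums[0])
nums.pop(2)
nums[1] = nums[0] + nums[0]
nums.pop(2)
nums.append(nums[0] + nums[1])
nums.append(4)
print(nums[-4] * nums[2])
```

append nums[-1]+nums[0] = 0+6 = 6 → [6, 3, 0, 6]
pop(2) removes 0 → [6, 3, 6]
nums[1] = nums[0]+nums[0] = 6+6 = 12 → [6, 12, 6]
pop(2) removes 6 → [6, 12]
append nums[0]+nums[1] = 6+12 = 18 → [6, 12, 18]
append 4 → [6, 12, 18, 4]
nums[-4]*nums[2] = 6*18 = 108

108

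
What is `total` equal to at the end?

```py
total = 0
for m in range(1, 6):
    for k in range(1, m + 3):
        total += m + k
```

m=1,k=1: total = 0+2 = 2
m=1,k=2: total = 2+3 = 5
m=1,k=3: total = 5+4 = 9
m=2,k=1: total = 9+3 = 12
m=2,k=2: total = 12+4 = 16
m=2,k=3: total = 16+5 = 21
m=2,k=4: total = 21+6 = 27
m=3,k=1: total = 27+4 = 31
m=3,k=2: total = 31+5 = 36
m=3,k=3: total = 36+6 = 42
m=3,k=4: total = 42+7 = 49
m=3,k=5: total = 49+8 = 57
m=4,k=1: total = 57+5 = 62
m=4,k=2: total = 62+6 = 68
m=4,k=3: total = 68+7 = 75
m=4,k=4: total = 75+8 = 83
m=4,k=5: total = 83+9 = 92
m=4,k=6: total = 92+10 = 102
m=5,k=1: total = 102+6 = 108
m=5,k=2: total = 108+7 = 115
m=5,k=3: total = 115+8 = 123
m=5,k=4: total = 123+9 = 132
m=5,k=5: total = 132+10 = 142
m=5,k=6: total = 142+11 = 153
m=5,k=7: total = 153+12 = 165

165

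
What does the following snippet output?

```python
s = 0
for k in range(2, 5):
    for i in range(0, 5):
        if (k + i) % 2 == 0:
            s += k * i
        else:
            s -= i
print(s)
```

34

k=2,i=0: even sum, s = 0+0 = 0
k=2,i=1: odd sum, s = 0-1 = -1
k=2,i=2: even sum, s = (-1)+4 = 3
k=2,i=3: odd sum, s = 3-3 = 0
k=2,i=4: even sum, s = 0+8 = 8
k=3,i=0: odd sum, s = 8-0 = 8
k=3,i=1: even sum, s = 8+3 = 11
k=3,i=2: odd sum, s = 11-2 = 9
k=3,i=3: even sum, s = 9+9 = 18
k=3,i=4: odd sum, s = 18-4 = 14
k=4,i=0: even sum, s = 14+0 = 14
k=4,i=1: odd sum, s = 14-1 = 13
k=4,i=2: even sum, s = 13+8 = 21
k=4,i=3: odd sum, s = 21-3 = 18
k=4,i=4: even sum, s = 18+16 = 34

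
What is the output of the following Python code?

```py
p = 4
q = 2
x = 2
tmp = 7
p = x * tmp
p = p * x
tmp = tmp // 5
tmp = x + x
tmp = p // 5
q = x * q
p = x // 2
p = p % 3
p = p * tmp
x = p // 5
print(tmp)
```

p = 2*7 = 14
p = 14*2 = 28
tmp = 7//5 = 1
tmp = 2+2 = 4
tmp = 28//5 = 5
q = 2*2 = 4
p = 2//2 = 1
p = 1%3 = 1
p = 1*5 = 5
x = 5//5 = 1

5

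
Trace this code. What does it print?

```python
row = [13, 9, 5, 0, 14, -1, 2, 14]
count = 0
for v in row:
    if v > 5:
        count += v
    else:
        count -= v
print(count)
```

v=13: >5, count = 0+13 = 13
v=9: >5, count = 13+9 = 22
v=5: not >5, count = 22-5 = 17
v=0: not >5, count = 17-0 = 17
v=14: >5, count = 17+14 = 31
v=-1: not >5, count = 31-(-1) = 32
v=2: not >5, count = 32-2 = 30
v=14: >5, count = 30+14 = 44

44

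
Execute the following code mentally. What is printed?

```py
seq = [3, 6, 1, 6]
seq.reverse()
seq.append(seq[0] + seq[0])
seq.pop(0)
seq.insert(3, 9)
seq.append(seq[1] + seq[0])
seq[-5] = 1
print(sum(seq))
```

reverse → [6, 1, 6, 3]
append seq[0]+seq[0] = 6+6 = 12 → [6, 1, 6, 3, 12]
pop(0) removes 6 → [1, 6, 3, 12]
insert 9 at 3 → [1, 6, 3, 9, 12]
append seq[1]+seq[0] = 6+1 = 7 → [1, 6, 3, 9, 12, 7]
seq[-5] = 1 → [1, 1, 3, 9, 12, 7]
sum = 33

33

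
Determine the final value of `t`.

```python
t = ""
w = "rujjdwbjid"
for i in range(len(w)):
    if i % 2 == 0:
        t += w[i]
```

i=0: add 'r' → 'r'
i=1: skip
i=2: add 'j' → 'rj'
i=3: skip
i=4: add 'd' → 'rjd'
i=5: skip
i=6: add 'b' → 'rjdb'
i=7: skip
i=8: add 'i' → 'rjdbi'
i=9: skip

'rjdbi'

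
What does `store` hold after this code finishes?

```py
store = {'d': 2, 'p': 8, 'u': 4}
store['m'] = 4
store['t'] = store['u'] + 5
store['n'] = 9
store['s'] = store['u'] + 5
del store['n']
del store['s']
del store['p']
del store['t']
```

{'d': 2, 'u': 4, 'm': 4}

store['m'] = 4 → {'d': 2, 'p': 8, 'u': 4, 'm': 4}
store['t'] = store['u']+5 = 9 → {'d': 2, 'p': 8, 'u': 4, 'm': 4, 't': 9}
store['n'] = 9 → {'d': 2, 'p': 8, 'u': 4, 'm': 4, 't': 9, 'n': 9}
store['s'] = store['u']+5 = 9 → {'d': 2, 'p': 8, 'u': 4, 'm': 4, 't': 9, 'n': 9, 's': 9}
del 'n' → {'d': 2, 'p': 8, 'u': 4, 'm': 4, 't': 9, 's': 9}
del 's' → {'d': 2, 'p': 8, 'u': 4, 'm': 4, 't': 9}
del 'p' → {'d': 2, 'u': 4, 'm': 4, 't': 9}
del 't' → {'d': 2, 'u': 4, 'm': 4}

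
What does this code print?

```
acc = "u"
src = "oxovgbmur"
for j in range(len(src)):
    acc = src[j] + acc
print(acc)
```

j=0: prepend 'o' → 'ou'
j=1: prepend 'x' → 'xou'
j=2: prepend 'o' → 'oxou'
j=3: prepend 'v' → 'voxou'
j=4: prepend 'g' → 'gvoxou'
j=5: prepend 'b' → 'bgvoxou'
j=6: prepend 'm' → 'mbgvoxou'
j=7: prepend 'u' → 'umbgvoxou'
j=8: prepend 'r' → 'rumbgvoxou'

rumbgvoxou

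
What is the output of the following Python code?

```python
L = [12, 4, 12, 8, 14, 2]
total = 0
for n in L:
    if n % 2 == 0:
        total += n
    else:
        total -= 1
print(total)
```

n=12: even, total = 0+12 = 12
n=4: even, total = 12+4 = 16
n=12: even, total = 16+12 = 28
n=8: even, total = 28+8 = 36
n=14: even, total = 36+14 = 50
n=2: even, total = 50+2 = 52

52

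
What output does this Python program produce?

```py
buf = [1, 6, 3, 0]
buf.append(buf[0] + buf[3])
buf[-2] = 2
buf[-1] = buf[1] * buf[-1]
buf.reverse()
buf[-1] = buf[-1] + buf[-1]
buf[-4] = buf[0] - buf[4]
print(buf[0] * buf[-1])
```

12

append buf[0]+buf[3] = 1+0 = 1 → [1, 6, 3, 0, 1]
buf[-2] = 2 → [1, 6, 3, 2, 1]
buf[-1] = buf[1]*buf[-1] = 6*1 = 6 → [1, 6, 3, 2, 6]
reverse → [6, 2, 3, 6, 1]
buf[-1] = buf[-1]+buf[-1] = 1+1 = 2 → [6, 2, 3, 6, 2]
buf[-4] = buf[0]-buf[4] = 6-2 = 4 → [6, 4, 3, 6, 2]
buf[0]*buf[-1] = 6*2 = 12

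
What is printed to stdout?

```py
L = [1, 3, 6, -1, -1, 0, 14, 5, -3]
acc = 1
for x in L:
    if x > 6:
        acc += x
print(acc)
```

x=1: not >6
x=3: not >6
x=6: not >6
x=-1: not >6
x=-1: not >6
x=0: not >6
x=14: >6, acc = 1+14 = 15
x=5: not >6
x=-3: not >6

15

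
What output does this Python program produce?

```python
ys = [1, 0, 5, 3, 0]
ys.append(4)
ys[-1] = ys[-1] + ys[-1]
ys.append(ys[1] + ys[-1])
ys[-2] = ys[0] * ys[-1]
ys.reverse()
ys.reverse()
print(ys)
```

append 4 → [1, 0, 5, 3, 0, 4]
ys[-1] = ys[-1]+ys[-1] = 4+4 = 8 → [1, 0, 5, 3, 0, 8]
append ys[1]+ys[-1] = 0+8 = 8 → [1, 0, 5, 3, 0, 8, 8]
ys[-2] = ys[0]*ys[-1] = 1*8 = 8 → [1, 0, 5, 3, 0, 8, 8]
reverse → [8, 8, 0, 3, 5, 0, 1]
reverse → [1, 0, 5, 3, 0, 8, 8]

[1, 0, 5, 3, 0, 8, 8]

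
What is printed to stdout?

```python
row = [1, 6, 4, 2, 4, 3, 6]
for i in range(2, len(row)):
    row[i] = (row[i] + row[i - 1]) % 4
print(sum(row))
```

i=2: row[2] = (4+6)%4 = 2 → [1, 6, 2, 2, 4, 3, 6]
i=3: row[3] = (2+2)%4 = 0 → [1, 6, 2, 0, 4, 3, 6]
i=4: row[4] = (4+0)%4 = 0 → [1, 6, 2, 0, 0, 3, 6]
i=5: row[5] = (3+0)%4 = 3 → [1, 6, 2, 0, 0, 3, 6]
i=6: row[6] = (6+3)%4 = 1 → [1, 6, 2, 0, 0, 3, 1]
sum = 13

13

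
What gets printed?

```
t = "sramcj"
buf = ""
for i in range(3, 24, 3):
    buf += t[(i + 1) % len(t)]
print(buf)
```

i=3: add t[4]='c' → 'c'
i=6: add t[1]='r' → 'cr'
i=9: add t[4]='c' → 'crc'
i=12: add t[1]='r' → 'crcr'
i=15: add t[4]='c' → 'crcrc'
i=18: add t[1]='r' → 'crcrcr'
i=21: add t[4]='c' → 'crcrcrc'

crcrcrc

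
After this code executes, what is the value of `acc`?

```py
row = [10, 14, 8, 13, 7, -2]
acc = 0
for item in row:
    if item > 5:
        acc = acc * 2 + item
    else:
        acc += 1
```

item=10: >5, acc = 0*2+10 = 10
item=14: >5, acc = 10*2+14 = 34
item=8: >5, acc = 34*2+8 = 76
item=13: >5, acc = 76*2+13 = 165
item=7: >5, acc = 165*2+7 = 337
item=-2: not >5, acc = 337+1 = 338

338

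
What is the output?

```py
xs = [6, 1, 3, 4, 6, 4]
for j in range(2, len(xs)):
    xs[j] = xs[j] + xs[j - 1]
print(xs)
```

[6, 1, 4, 8, 14, 18]

j=2: xs[2] = 3+1 = 4 → [6, 1, 4, 4, 6, 4]
j=3: xs[3] = 4+4 = 8 → [6, 1, 4, 8, 6, 4]
j=4: xs[4] = 6+8 = 14 → [6, 1, 4, 8, 14, 4]
j=5: xs[5] = 4+14 = 18 → [6, 1, 4, 8, 14, 18]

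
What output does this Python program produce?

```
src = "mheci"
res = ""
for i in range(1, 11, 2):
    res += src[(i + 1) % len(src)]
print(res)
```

i=1: add src[2]='e' → 'e'
i=3: add src[4]='i' → 'ei'
i=5: add src[1]='h' → 'eih'
i=7: add src[3]='c' → 'eihc'
i=9: add src[0]='m' → 'eihcm'

eihcm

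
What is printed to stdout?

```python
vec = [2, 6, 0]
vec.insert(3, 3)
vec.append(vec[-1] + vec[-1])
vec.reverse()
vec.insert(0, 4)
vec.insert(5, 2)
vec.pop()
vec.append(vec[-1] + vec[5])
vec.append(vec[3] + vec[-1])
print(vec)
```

[4, 6, 3, 0, 6, 2, 4, 4]

insert 3 at 3 → [2, 6, 0, 3]
append vec[-1]+vec[-1] = 3+3 = 6 → [2, 6, 0, 3, 6]
reverse → [6, 3, 0, 6, 2]
insert 4 at 0 → [4, 6, 3, 0, 6, 2]
insert 2 at 5 → [4, 6, 3, 0, 6, 2, 2]
pop() removes 2 → [4, 6, 3, 0, 6, 2]
append vec[-1]+vec[5] = 2+2 = 4 → [4, 6, 3, 0, 6, 2, 4]
append vec[3]+vec[-1] = 0+4 = 4 → [4, 6, 3, 0, 6, 2, 4, 4]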